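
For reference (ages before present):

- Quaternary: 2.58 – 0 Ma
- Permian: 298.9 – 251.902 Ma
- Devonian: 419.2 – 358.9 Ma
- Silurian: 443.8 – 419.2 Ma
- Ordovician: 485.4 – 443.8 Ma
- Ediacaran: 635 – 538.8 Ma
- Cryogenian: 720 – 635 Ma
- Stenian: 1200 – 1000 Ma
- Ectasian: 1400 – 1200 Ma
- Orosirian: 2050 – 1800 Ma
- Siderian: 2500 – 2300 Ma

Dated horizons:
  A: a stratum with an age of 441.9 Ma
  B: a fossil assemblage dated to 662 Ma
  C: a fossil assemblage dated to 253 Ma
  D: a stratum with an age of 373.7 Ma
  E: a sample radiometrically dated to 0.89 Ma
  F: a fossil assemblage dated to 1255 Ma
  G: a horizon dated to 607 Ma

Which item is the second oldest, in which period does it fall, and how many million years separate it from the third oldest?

B, in the Cryogenian; 55 million years to G

Larger Ma means older, so oldest first: F 1255 > B 662 > G 607 > A 441.9 > D 373.7 > C 253 > E 0.89.
Counting 2 along gives B (662 Ma); the excerpt puts that inside the Cryogenian, 720–635 Ma.
Next in line is G (607 Ma), and 662 − 607 = 55 Myr.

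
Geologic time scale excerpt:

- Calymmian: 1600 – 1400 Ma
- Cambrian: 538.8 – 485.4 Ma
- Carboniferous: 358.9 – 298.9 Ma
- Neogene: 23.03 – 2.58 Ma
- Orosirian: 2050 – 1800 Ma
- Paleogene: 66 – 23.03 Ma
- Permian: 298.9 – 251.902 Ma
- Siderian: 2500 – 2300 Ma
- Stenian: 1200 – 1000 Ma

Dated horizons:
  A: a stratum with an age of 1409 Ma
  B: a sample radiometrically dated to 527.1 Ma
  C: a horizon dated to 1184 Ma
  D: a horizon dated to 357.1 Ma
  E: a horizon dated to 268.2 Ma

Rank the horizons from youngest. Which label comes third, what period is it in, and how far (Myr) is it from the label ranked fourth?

B, in the Cambrian; 656.9 million years to C

Sorted youngest-first by Ma: E (268.2), D (357.1), B (527.1), C (1184), A (1409).
The third youngest is B at 527.1 Ma, which lies in 538.8–485.4 Ma: the Cambrian.
The fourth youngest is C at 1184 Ma; separation = |527.1 − 1184| = 656.9 Myr.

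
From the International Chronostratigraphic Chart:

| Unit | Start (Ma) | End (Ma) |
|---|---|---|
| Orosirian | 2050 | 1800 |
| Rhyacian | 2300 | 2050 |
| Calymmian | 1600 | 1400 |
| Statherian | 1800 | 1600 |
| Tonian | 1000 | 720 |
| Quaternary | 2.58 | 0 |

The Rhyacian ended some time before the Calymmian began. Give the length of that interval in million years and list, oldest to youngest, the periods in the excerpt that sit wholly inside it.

The Rhyacian closes at 2050 Ma and the Calymmian opens at 1600 Ma, so the interval is 2050 − 1600 = 450 Myr.
A period fits inside if it starts at or after 2050 Ma and ends at or before 1600 Ma; oldest first that gives Orosirian, Statherian.

450 million years; Orosirian, Statherian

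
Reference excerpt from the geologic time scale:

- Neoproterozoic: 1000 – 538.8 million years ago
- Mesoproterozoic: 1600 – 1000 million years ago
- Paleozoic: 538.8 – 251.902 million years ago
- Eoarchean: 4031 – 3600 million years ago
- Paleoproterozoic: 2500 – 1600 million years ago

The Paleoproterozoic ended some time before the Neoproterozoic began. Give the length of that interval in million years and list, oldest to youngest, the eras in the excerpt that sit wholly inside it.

600 million years; Mesoproterozoic

End of Paleoproterozoic = 1600 Ma; start of Neoproterozoic = 1000 Ma.
Gap = 1600 − 1000 = 600 Myr.
Eras wholly inside 1600–1000 Ma: Mesoproterozoic (1600–1000).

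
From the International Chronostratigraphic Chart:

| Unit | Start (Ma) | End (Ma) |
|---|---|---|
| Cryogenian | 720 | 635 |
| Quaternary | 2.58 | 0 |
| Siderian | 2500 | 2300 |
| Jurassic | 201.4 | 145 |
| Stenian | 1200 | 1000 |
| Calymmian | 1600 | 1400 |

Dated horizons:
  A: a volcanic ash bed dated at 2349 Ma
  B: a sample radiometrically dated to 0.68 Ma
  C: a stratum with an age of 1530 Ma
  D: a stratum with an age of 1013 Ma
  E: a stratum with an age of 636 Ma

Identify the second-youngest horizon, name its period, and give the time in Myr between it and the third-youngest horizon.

E, in the Cryogenian; 377 million years to D

Sorted youngest-first by Ma: B (0.68), E (636), D (1013), C (1530), A (2349).
The second youngest is E at 636 Ma, which lies in 720–635 Ma: the Cryogenian.
The third youngest is D at 1013 Ma; separation = |636 − 1013| = 377 Myr.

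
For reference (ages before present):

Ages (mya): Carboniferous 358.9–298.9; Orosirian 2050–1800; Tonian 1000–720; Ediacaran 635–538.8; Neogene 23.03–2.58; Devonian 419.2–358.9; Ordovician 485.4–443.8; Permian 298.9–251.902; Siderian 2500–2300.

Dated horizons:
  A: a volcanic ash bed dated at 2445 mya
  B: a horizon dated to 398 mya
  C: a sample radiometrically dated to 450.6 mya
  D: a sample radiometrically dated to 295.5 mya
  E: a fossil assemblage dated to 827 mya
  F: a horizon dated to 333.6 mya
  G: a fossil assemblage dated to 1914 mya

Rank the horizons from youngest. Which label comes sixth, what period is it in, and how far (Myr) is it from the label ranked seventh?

G, in the Orosirian; 531 million years to A

Smaller Ma means younger, so youngest first: D 295.5 < F 333.6 < B 398 < C 450.6 < E 827 < G 1914 < A 2445.
Counting 6 along gives G (1914 Ma); the excerpt puts that inside the Orosirian, 2050–1800 Ma.
Next in line is A (2445 Ma), and 2445 − 1914 = 531 Myr.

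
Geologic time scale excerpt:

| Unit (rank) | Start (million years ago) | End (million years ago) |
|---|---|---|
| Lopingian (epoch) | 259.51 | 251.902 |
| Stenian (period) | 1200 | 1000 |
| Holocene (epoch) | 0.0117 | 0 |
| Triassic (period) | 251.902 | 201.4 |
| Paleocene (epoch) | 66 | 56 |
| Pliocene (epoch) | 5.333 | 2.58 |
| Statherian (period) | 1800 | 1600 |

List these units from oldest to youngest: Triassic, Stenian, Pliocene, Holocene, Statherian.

Statherian, then Stenian, then Triassic, then Pliocene, then Holocene

Sorting by start age (descending Ma, since larger Ma = older): Statherian began 1800, Stenian began 1200, Triassic began 251.902, Pliocene began 5.333, Holocene began 0.0117.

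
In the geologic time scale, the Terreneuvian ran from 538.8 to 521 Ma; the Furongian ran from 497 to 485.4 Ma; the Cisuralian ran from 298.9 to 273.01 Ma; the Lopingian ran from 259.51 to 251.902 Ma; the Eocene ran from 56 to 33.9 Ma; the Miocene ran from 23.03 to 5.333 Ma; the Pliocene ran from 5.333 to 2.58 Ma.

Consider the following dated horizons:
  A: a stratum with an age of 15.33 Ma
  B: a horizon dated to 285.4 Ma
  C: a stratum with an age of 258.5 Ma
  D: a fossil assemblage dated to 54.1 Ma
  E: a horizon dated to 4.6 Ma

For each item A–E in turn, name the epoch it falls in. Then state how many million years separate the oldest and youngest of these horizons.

A — Miocene; B — Cisuralian; C — Lopingian; D — Eocene; E — Pliocene; span 280.8 million years

Match each age against the start–end ranges in the excerpt: A = 15.33 Ma → Miocene (23.03–5.333); B = 285.4 Ma → Cisuralian (298.9–273.01); C = 258.5 Ma → Lopingian (259.51–251.902); D = 54.1 Ma → Eocene (56–33.9); E = 4.6 Ma → Pliocene (5.333–2.58).
The largest age is 285.4 Ma and the smallest is 4.6 Ma; their difference is 280.8 Myr.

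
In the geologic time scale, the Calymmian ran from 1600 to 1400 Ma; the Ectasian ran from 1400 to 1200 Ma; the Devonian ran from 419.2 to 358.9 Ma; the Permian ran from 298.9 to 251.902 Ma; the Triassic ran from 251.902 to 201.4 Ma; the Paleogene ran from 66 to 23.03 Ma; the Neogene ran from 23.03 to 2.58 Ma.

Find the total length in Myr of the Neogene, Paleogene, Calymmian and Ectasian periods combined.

463.42 million years

Duration is start − end for each: (23.03 − 2.58) + (66 − 23.03) + (1600 − 1400) + (1400 − 1200).
That is 20.45 + 42.97 + 200 + 200, which totals 463.42 million years.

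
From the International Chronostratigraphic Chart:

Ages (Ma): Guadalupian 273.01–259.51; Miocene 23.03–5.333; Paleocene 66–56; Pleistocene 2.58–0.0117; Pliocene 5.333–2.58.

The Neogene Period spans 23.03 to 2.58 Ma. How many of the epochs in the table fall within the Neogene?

Epochs inside 23.03–2.58 Ma: Miocene, Pliocene — 2 in total.

2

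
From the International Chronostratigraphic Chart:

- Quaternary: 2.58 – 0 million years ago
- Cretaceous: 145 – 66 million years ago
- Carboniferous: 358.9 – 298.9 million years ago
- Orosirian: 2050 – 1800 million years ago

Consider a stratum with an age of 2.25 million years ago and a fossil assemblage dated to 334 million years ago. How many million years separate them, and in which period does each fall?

Elapsed time: 334 − 2.25 = 331.75 Myr.
2.25 Ma lies within 2.58–0 Ma: Quaternary.
334 Ma lies within 358.9–298.9 Ma: Carboniferous.

331.75 million years apart; the first in the Quaternary, the second in the Carboniferous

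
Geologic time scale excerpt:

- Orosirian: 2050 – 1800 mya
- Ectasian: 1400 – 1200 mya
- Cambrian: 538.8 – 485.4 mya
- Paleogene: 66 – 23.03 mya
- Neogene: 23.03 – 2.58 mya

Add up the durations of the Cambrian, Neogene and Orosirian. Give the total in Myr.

323.85 million years

Each duration: Cambrian = 53.4; Neogene = 20.45; Orosirian = 250.
Sum: 53.4 + 20.45 + 250 = 323.85 Myr.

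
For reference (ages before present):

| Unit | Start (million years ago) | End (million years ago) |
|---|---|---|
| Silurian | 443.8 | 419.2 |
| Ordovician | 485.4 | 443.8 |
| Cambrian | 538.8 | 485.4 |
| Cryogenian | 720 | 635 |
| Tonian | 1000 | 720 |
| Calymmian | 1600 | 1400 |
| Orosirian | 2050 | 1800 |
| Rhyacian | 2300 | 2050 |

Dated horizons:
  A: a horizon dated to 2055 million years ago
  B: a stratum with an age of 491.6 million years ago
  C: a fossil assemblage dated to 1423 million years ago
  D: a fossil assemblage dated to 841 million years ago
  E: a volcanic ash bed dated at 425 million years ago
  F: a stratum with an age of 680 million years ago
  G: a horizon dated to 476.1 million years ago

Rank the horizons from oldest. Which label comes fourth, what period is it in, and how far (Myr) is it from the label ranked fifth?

Sorted oldest-first by Ma: A (2055), C (1423), D (841), F (680), B (491.6), G (476.1), E (425).
The fourth oldest is F at 680 Ma, which lies in 720–635 Ma: the Cryogenian.
The fifth oldest is B at 491.6 Ma; separation = |680 − 491.6| = 188.4 Myr.

F, in the Cryogenian; 188.4 million years to B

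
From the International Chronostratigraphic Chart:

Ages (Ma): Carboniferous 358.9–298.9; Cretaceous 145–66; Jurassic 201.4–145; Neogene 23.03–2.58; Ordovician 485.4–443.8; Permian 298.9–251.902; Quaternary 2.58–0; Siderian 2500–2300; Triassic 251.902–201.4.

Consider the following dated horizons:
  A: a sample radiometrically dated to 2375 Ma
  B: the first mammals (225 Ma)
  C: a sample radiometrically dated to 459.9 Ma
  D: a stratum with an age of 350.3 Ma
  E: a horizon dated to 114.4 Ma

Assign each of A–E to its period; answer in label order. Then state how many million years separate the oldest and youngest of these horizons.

A: 2375 Ma lies in 2500–2300 Ma, so Siderian.
B: 225 Ma lies in 251.902–201.4 Ma, so Triassic.
C: 459.9 Ma lies in 485.4–443.8 Ma, so Ordovician.
D: 350.3 Ma lies in 358.9–298.9 Ma, so Carboniferous.
E: 114.4 Ma lies in 145–66 Ma, so Cretaceous.
Oldest = 2375 Ma, youngest = 114.4 Ma → span 2260.6 Myr.

A — Siderian; B — Triassic; C — Ordovician; D — Carboniferous; E — Cretaceous; span 2260.6 million years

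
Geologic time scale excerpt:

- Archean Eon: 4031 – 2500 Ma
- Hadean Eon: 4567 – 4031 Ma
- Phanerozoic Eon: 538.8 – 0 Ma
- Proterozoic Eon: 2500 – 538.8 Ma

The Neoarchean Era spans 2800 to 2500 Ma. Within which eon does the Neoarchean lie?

Archean

The Neoarchean (2800–2500 Ma) lies entirely within 4031–2500 Ma, the Archean Eon.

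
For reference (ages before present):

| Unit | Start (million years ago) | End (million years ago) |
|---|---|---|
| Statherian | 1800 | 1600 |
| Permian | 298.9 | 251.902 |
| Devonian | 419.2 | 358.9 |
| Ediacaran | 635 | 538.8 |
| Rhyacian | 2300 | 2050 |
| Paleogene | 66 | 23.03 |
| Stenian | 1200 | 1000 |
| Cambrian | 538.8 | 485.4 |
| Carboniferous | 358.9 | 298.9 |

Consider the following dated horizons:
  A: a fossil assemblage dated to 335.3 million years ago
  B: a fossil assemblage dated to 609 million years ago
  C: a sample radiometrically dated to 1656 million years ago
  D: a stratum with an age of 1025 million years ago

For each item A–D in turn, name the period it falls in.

A — Carboniferous; B — Ediacaran; C — Statherian; D — Stenian

Match each age against the start–end ranges in the excerpt: A = 335.3 Ma → Carboniferous (358.9–298.9); B = 609 Ma → Ediacaran (635–538.8); C = 1656 Ma → Statherian (1800–1600); D = 1025 Ma → Stenian (1200–1000).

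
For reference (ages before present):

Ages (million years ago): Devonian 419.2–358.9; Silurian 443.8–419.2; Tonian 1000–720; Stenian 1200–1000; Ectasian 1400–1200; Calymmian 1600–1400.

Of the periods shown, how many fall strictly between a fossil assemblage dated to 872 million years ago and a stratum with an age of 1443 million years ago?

The older date is 1443 Ma and the younger is 872 Ma.
Periods with start < 1443 and end > 872 Ma: Ectasian (1400–1200), Stenian (1200–1000).
That is 2 complete periods.

2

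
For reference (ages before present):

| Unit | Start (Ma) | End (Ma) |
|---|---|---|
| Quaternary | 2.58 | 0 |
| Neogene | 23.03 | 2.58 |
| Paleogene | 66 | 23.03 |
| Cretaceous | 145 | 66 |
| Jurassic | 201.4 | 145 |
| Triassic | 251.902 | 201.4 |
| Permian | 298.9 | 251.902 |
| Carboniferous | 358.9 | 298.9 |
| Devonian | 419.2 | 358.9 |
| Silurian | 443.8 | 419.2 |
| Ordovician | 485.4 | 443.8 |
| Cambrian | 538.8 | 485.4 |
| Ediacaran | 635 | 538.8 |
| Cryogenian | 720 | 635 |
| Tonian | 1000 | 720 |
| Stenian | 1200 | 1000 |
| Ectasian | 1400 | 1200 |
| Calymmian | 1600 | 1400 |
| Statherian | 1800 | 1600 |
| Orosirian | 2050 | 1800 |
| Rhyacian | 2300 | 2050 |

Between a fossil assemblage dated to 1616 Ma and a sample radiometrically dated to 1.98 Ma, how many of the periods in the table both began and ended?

17

The older date is 1616 Ma and the younger is 1.98 Ma.
Periods with start < 1616 and end > 1.98 Ma: Calymmian (1600–1400), Ectasian (1400–1200), Stenian (1200–1000), Tonian (1000–720), Cryogenian (720–635), Ediacaran (635–538.8), Cambrian (538.8–485.4), Ordovician (485.4–443.8), Silurian (443.8–419.2), Devonian (419.2–358.9), Carboniferous (358.9–298.9), Permian (298.9–251.902), Triassic (251.902–201.4), Jurassic (201.4–145), Cretaceous (145–66), Paleogene (66–23.03), Neogene (23.03–2.58).
That is 17 complete periods.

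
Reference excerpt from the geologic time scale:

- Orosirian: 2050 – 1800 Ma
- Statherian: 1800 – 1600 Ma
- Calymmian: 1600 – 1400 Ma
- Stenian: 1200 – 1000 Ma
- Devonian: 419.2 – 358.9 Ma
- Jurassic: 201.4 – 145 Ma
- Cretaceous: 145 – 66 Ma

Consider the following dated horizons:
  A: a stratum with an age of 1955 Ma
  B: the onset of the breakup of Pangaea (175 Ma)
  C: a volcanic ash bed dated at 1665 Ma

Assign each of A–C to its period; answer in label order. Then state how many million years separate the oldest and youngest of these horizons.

Match each age against the start–end ranges in the excerpt: A = 1955 Ma → Orosirian (2050–1800); B = 175 Ma → Jurassic (201.4–145); C = 1665 Ma → Statherian (1800–1600).
The largest age is 1955 Ma and the smallest is 175 Ma; their difference is 1780 Myr.

A — Orosirian; B — Jurassic; C — Statherian; span 1780 million years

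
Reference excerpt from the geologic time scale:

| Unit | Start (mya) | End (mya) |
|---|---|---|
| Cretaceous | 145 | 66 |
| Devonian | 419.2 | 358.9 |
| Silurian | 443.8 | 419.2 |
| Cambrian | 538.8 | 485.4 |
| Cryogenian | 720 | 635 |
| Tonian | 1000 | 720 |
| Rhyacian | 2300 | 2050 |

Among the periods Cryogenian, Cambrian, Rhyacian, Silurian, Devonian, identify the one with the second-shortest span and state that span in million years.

Start − end for each: Cryogenian 720 − 635 = 85; Cambrian 538.8 − 485.4 = 53.4; Rhyacian 2300 − 2050 = 250; Silurian 443.8 − 419.2 = 24.6; Devonian 419.2 − 358.9 = 60.3.
Ranking these from shortest: Silurian < Cambrian < Devonian < Cryogenian < Rhyacian.
Position 2 in that ranking is Cambrian, which lasted 53.4 Myr.

Cambrian, 53.4 million years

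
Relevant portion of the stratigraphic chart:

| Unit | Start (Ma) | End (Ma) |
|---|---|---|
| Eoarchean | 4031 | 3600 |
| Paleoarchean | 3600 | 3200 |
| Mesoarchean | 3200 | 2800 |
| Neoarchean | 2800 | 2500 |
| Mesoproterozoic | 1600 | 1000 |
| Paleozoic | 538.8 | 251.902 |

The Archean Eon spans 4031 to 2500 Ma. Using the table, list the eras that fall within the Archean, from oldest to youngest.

Eras with both bounds inside 4031–2500 Ma: Eoarchean (4031–3600), Paleoarchean (3600–3200), Mesoarchean (3200–2800), Neoarchean (2800–2500).

Eoarchean, Paleoarchean, Mesoarchean, Neoarchean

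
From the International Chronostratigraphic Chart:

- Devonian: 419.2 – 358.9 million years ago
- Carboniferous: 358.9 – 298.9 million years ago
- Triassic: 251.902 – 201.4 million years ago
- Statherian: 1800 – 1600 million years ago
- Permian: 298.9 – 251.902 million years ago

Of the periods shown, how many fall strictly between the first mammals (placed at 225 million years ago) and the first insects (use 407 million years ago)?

2

407 Ma sits inside the Devonian (419.2–358.9) and 225 Ma inside the Triassic (251.902–201.4); neither of those is wholly between the two dates.
The listed periods lying completely between them are Carboniferous, Permian — 2 in all.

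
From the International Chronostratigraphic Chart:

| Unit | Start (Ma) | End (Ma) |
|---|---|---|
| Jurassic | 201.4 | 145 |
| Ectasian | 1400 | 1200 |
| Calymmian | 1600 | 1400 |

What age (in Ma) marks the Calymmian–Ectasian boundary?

1400 Ma

The Calymmian ends and the Ectasian begins at 1400 Ma.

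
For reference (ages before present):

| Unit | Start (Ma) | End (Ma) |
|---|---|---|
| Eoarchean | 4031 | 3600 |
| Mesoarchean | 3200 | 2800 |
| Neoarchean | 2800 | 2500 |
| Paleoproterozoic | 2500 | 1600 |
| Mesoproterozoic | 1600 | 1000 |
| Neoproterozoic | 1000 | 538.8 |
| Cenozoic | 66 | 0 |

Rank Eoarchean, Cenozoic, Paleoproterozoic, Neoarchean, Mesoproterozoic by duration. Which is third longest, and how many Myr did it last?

Durations: Eoarchean 431; Cenozoic 66; Paleoproterozoic 900; Neoarchean 300; Mesoproterozoic 600 Myr.
Sorted longest-first: Paleoproterozoic (900), Mesoproterozoic (600), Eoarchean (431), Neoarchean (300), Cenozoic (66).
The third longest is Eoarchean at 431 Myr.

Eoarchean, 431 million years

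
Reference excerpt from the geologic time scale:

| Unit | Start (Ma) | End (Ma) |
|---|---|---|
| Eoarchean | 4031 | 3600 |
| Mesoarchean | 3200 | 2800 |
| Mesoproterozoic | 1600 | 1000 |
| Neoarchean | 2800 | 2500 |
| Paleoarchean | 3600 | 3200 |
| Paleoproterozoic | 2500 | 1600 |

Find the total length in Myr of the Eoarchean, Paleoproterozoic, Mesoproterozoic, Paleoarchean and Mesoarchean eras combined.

Each duration: Eoarchean = 431; Paleoproterozoic = 900; Mesoproterozoic = 600; Paleoarchean = 400; Mesoarchean = 400.
Sum: 431 + 900 + 600 + 400 + 400 = 2731 Myr.

2731 million years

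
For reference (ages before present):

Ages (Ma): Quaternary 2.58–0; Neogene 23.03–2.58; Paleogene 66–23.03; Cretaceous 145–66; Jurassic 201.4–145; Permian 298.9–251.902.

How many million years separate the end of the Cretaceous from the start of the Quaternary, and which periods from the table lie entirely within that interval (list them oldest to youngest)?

63.42 million years; Paleogene, Neogene

The Cretaceous closes at 66 Ma and the Quaternary opens at 2.58 Ma, so the interval is 66 − 2.58 = 63.42 Myr.
A period fits inside if it starts at or after 66 Ma and ends at or before 2.58 Ma; oldest first that gives Paleogene, Neogene.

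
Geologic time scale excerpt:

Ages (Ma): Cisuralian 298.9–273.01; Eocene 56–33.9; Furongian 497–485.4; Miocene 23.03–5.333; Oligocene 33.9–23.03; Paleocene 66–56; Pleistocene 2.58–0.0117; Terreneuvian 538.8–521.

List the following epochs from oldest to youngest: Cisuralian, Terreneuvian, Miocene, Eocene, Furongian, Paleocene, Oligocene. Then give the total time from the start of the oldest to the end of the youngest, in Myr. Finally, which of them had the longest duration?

From the excerpt: Cisuralian 298.9–273.01; Terreneuvian 538.8–521; Miocene 23.03–5.333; Eocene 56–33.9; Furongian 497–485.4; Paleocene 66–56; Oligocene 33.9–23.03 (Ma).
Larger Ma is earlier, so the oldest is Terreneuvian and the youngest is Miocene; oldest to youngest: Terreneuvian, Furongian, Cisuralian, Paleocene, Eocene, Oligocene, Miocene.
Oldest start 538.8 minus youngest end 5.333 gives 533.467 Myr overall.
Individual lengths (start − end): Oligocene 10.87; Cisuralian 25.89; Miocene 17.697; Eocene 22.1; Furongian 11.6; Terreneuvian 17.8; Paleocene 10. The largest is Cisuralian at 25.89 Myr.

Terreneuvian → Furongian → Cisuralian → Paleocene → Eocene → Oligocene → Miocene; total span 533.467 Myr; longest is Cisuralian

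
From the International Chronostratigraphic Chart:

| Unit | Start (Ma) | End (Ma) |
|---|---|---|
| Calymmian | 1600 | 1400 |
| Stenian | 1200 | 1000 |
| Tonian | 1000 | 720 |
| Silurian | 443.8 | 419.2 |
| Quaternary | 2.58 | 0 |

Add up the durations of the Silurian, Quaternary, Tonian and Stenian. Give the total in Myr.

507.18 million years

Each duration: Silurian = 24.6; Quaternary = 2.58; Tonian = 280; Stenian = 200.
Sum: 24.6 + 2.58 + 280 + 200 = 507.18 Myr.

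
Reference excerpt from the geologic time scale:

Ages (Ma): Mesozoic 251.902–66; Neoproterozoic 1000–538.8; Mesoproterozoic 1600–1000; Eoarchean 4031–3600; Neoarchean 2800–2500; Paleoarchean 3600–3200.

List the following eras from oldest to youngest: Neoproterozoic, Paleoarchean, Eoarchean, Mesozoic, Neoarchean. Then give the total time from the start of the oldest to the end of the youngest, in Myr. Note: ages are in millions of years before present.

Eoarchean, Paleoarchean, Neoarchean, Neoproterozoic, Mesozoic; total span 3965 Myr

Start ages (Ma): Eoarchean 4031, Paleoarchean 3600, Neoarchean 2800, Neoproterozoic 1000, Mesozoic 251.902.
Ordered oldest to youngest: Eoarchean, Paleoarchean, Neoarchean, Neoproterozoic, Mesozoic.
Span = 4031 − 66 = 3965 Myr.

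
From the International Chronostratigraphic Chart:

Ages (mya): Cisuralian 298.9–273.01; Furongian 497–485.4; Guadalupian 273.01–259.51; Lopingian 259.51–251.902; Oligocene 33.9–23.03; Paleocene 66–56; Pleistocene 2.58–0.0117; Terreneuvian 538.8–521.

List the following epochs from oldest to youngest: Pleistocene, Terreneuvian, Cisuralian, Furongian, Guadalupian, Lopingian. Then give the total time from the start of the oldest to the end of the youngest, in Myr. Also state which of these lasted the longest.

Start ages (Ma): Terreneuvian 538.8, Furongian 497, Cisuralian 298.9, Guadalupian 273.01, Lopingian 259.51, Pleistocene 2.58.
Ordered oldest to youngest: Terreneuvian, Furongian, Cisuralian, Guadalupian, Lopingian, Pleistocene.
Span = 538.8 − 0.0117 = 538.7883 Myr.
Durations: Furongian 11.6, Pleistocene 2.5683, Terreneuvian 17.8, Cisuralian 25.89, Lopingian 7.608, Guadalupian 13.5 → longest is Cisuralian (25.89 Myr).

Terreneuvian, Furongian, Cisuralian, Guadalupian, Lopingian, Pleistocene; total span 538.7883 Myr; longest is Cisuralian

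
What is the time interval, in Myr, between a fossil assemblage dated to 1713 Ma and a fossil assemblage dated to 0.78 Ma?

1712.22 million years

1713 − 0.78 = 1712.22 million years.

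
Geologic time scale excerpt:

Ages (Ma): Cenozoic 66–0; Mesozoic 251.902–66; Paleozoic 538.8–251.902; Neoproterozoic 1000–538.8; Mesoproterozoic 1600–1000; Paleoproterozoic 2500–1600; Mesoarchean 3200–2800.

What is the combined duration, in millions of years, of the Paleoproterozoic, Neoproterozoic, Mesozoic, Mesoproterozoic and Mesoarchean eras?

Each duration: Paleoproterozoic = 900; Neoproterozoic = 461.2; Mesozoic = 185.902; Mesoproterozoic = 600; Mesoarchean = 400.
Sum: 900 + 461.2 + 185.902 + 600 + 400 = 2547.102 Myr.

2547.102 million years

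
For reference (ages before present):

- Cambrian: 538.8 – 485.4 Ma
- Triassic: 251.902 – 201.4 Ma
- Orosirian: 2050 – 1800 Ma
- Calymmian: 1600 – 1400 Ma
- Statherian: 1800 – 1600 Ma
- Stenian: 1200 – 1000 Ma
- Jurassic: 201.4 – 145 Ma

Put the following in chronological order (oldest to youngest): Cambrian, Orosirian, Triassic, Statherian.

Sorting by start age (descending Ma, since larger Ma = older): Orosirian began 2050, Statherian began 1800, Cambrian began 538.8, Triassic began 251.902.

Orosirian → Statherian → Cambrian → Triassic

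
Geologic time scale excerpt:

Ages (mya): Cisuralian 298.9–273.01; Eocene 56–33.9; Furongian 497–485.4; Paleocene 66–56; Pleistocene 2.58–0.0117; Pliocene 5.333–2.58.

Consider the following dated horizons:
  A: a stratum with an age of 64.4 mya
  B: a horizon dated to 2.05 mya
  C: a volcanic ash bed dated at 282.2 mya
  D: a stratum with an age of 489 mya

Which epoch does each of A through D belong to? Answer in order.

Match each age against the start–end ranges in the excerpt: A = 64.4 Ma → Paleocene (66–56); B = 2.05 Ma → Pleistocene (2.58–0.0117); C = 282.2 Ma → Cisuralian (298.9–273.01); D = 489 Ma → Furongian (497–485.4).

A — Paleocene; B — Pleistocene; C — Cisuralian; D — Furongian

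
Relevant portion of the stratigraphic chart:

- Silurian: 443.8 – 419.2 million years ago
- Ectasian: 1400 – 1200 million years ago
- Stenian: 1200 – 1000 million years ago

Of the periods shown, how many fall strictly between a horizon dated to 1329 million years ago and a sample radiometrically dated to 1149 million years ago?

Checking each listed span, none has both start < 1329 Ma and end > 1149 Ma — every period straddles one of the two dates or lies outside them — so the count is 0.

0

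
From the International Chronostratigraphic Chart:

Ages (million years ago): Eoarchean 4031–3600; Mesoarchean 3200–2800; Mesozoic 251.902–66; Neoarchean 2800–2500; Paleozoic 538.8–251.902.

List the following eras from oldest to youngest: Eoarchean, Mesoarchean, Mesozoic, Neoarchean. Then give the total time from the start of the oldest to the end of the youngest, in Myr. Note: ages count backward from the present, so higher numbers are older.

Eoarchean, Mesoarchean, Neoarchean, Mesozoic; total span 3965 Myr

From the excerpt: Eoarchean 4031–3600; Mesoarchean 3200–2800; Mesozoic 251.902–66; Neoarchean 2800–2500 (Ma).
Larger Ma is earlier, so the oldest is Eoarchean and the youngest is Mesozoic; oldest to youngest: Eoarchean, Mesoarchean, Neoarchean, Mesozoic.
Oldest start 4031 minus youngest end 66 gives 3965 Myr overall.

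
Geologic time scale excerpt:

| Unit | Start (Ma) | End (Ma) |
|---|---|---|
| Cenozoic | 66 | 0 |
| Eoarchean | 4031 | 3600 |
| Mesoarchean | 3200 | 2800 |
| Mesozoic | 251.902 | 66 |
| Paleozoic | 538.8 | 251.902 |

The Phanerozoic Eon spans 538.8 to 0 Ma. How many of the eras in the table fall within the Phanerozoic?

3

Eras inside 538.8–0 Ma: Paleozoic, Mesozoic, Cenozoic — 3 in total.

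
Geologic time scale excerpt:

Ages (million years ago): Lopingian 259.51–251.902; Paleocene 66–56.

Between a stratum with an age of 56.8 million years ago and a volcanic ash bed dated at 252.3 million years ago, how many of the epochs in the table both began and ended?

0

The older date is 252.3 Ma and the younger is 56.8 Ma.
No epoch both begins after 252.3 Ma and ends before 56.8 Ma, so the count is 0.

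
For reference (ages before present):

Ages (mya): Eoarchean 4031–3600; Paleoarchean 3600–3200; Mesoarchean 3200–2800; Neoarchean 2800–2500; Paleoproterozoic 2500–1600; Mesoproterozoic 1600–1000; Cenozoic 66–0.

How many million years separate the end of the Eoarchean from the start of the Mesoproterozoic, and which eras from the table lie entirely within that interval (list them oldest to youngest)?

2000 million years; Paleoarchean, Mesoarchean, Neoarchean, Paleoproterozoic

End of Eoarchean = 3600 Ma; start of Mesoproterozoic = 1600 Ma.
Gap = 3600 − 1600 = 2000 Myr.
Eras wholly inside 3600–1600 Ma: Paleoarchean (3600–3200), Mesoarchean (3200–2800), Neoarchean (2800–2500), Paleoproterozoic (2500–1600).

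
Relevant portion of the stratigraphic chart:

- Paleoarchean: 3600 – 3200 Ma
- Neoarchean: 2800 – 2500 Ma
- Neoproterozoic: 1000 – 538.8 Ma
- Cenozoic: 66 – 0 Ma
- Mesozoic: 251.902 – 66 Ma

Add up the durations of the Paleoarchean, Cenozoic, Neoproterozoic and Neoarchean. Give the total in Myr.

Duration is start − end for each: (3600 − 3200) + (66 − 0) + (1000 − 538.8) + (2800 − 2500).
That is 400 + 66 + 461.2 + 300, which totals 1227.2 million years.

1227.2 million years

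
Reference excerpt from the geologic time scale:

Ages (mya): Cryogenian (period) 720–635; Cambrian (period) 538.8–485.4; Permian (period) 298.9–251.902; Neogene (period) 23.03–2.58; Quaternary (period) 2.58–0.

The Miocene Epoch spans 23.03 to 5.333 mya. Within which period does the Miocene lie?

The Miocene (23.03–5.333 Ma) lies entirely within 23.03–2.58 Ma, the Neogene Period.

Neogene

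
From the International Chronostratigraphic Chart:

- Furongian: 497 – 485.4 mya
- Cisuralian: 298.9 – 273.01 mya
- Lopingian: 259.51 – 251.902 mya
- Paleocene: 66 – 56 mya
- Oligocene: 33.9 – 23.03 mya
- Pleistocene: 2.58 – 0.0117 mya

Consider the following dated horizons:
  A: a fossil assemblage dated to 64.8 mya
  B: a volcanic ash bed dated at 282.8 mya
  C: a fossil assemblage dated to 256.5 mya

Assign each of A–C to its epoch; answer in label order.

A: 64.8 Ma lies in 66–56 Ma, so Paleocene.
B: 282.8 Ma lies in 298.9–273.01 Ma, so Cisuralian.
C: 256.5 Ma lies in 259.51–251.902 Ma, so Lopingian.

A — Paleocene; B — Cisuralian; C — Lopingian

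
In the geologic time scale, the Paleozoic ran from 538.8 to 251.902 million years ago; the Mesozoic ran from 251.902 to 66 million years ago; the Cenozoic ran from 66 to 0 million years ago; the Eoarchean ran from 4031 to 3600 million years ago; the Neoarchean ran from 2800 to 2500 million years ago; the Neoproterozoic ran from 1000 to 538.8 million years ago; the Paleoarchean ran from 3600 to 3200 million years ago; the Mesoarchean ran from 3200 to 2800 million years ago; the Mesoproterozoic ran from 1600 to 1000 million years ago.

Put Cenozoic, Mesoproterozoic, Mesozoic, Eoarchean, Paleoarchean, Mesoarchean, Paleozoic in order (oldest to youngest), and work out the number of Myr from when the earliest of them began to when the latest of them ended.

Start ages (Ma): Eoarchean 4031, Paleoarchean 3600, Mesoarchean 3200, Mesoproterozoic 1600, Paleozoic 538.8, Mesozoic 251.902, Cenozoic 66.
Ordered oldest to youngest: Eoarchean, Paleoarchean, Mesoarchean, Mesoproterozoic, Paleozoic, Mesozoic, Cenozoic.
Span = 4031 − 0 = 4031 Myr.

Eoarchean, Paleoarchean, Mesoarchean, Mesoproterozoic, Paleozoic, Mesozoic, Cenozoic; total span 4031 Myr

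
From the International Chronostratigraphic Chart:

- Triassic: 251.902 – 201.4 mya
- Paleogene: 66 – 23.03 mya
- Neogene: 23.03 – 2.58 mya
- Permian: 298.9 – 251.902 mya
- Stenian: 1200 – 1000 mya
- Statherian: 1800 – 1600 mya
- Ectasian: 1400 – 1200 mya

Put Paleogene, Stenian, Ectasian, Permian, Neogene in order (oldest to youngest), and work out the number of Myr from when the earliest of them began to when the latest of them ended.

Start ages (Ma): Ectasian 1400, Stenian 1200, Permian 298.9, Paleogene 66, Neogene 23.03.
Ordered oldest to youngest: Ectasian, Stenian, Permian, Paleogene, Neogene.
Span = 1400 − 2.58 = 1397.42 Myr.

Ectasian → Stenian → Permian → Paleogene → Neogene; total span 1397.42 Myr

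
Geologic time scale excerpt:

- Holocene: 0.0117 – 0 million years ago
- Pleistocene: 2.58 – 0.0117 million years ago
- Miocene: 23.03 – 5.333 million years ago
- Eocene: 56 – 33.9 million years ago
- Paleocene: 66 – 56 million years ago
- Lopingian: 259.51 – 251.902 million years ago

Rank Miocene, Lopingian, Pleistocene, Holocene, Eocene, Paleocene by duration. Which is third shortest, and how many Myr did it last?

Lopingian, 7.608 million years

Durations: Miocene 17.697; Lopingian 7.608; Pleistocene 2.5683; Holocene 0.0117; Eocene 22.1; Paleocene 10 Myr.
Sorted shortest-first: Holocene (0.0117), Pleistocene (2.5683), Lopingian (7.608), Paleocene (10), Miocene (17.697), Eocene (22.1).
The third shortest is Lopingian at 7.608 Myr.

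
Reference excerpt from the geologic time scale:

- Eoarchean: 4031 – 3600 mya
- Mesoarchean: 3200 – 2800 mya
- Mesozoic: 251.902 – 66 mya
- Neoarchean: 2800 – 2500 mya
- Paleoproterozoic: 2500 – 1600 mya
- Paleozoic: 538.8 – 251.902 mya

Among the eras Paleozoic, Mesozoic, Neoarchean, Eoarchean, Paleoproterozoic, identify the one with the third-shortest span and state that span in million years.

Neoarchean, 300 million years

Durations: Paleozoic 286.898; Mesozoic 185.902; Neoarchean 300; Eoarchean 431; Paleoproterozoic 900 Myr.
Sorted shortest-first: Mesozoic (185.902), Paleozoic (286.898), Neoarchean (300), Eoarchean (431), Paleoproterozoic (900).
The third shortest is Neoarchean at 300 Myr.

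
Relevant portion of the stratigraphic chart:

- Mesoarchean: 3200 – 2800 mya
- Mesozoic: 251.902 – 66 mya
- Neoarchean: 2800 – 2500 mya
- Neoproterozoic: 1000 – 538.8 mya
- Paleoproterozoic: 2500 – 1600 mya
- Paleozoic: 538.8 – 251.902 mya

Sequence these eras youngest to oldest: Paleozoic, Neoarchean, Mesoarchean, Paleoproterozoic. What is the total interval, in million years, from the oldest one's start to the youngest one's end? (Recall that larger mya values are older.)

From the excerpt: Paleozoic 538.8–251.902; Neoarchean 2800–2500; Mesoarchean 3200–2800; Paleoproterozoic 2500–1600 (Ma).
Larger Ma is earlier, so the oldest is Mesoarchean and the youngest is Paleozoic; youngest to oldest: Paleozoic, Paleoproterozoic, Neoarchean, Mesoarchean.
Oldest start 3200 minus youngest end 251.902 gives 2948.098 Myr overall.

Paleozoic → Paleoproterozoic → Neoarchean → Mesoarchean; total span 2948.098 Myr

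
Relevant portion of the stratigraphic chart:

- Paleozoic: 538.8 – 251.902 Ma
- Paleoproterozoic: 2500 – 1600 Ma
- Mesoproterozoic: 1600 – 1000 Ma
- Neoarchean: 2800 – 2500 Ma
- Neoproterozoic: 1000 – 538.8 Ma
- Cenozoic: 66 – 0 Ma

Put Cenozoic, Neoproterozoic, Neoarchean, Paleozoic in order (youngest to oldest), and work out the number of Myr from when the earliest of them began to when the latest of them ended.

Cenozoic, Paleozoic, Neoproterozoic, Neoarchean; total span 2800 Myr

Start ages (Ma): Neoarchean 2800, Neoproterozoic 1000, Paleozoic 538.8, Cenozoic 66.
Ordered youngest to oldest: Cenozoic, Paleozoic, Neoproterozoic, Neoarchean.
Span = 2800 − 0 = 2800 Myr.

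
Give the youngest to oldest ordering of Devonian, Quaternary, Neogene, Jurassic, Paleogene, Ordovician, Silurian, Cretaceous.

Group by era (each group listed oldest first) — Paleozoic: Ordovician, Silurian, Devonian; Mesozoic: Jurassic, Cretaceous; Cenozoic: Paleogene, Neogene, Quaternary. The eras run Paleozoic → Mesozoic → Cenozoic. Concatenating the groups in that era order and then reversing gives youngest to oldest.

Quaternary, Neogene, Paleogene, Cretaceous, Jurassic, Devonian, Silurian, Ordovician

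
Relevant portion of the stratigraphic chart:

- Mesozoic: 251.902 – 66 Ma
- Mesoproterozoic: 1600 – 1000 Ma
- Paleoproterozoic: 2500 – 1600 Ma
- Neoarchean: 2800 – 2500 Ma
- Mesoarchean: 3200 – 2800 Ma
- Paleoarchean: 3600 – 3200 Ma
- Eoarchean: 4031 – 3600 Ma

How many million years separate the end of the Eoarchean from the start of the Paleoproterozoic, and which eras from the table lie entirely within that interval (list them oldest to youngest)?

The Eoarchean closes at 3600 Ma and the Paleoproterozoic opens at 2500 Ma, so the interval is 3600 − 2500 = 1100 Myr.
An era fits inside if it starts at or after 3600 Ma and ends at or before 2500 Ma; oldest first that gives Paleoarchean, Mesoarchean, Neoarchean.

1100 million years; Paleoarchean, Mesoarchean, Neoarchean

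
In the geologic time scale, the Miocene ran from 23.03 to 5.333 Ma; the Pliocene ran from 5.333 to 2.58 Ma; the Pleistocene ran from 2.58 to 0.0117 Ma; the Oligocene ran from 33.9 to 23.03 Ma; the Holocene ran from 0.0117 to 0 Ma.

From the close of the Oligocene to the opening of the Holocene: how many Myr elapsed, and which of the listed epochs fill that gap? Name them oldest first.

23.0183 million years; Miocene, Pliocene, Pleistocene

The Oligocene closes at 23.03 Ma and the Holocene opens at 0.0117 Ma, so the interval is 23.03 − 0.0117 = 23.0183 Myr.
An epoch fits inside if it starts at or after 23.03 Ma and ends at or before 0.0117 Ma; oldest first that gives Miocene, Pliocene, Pleistocene.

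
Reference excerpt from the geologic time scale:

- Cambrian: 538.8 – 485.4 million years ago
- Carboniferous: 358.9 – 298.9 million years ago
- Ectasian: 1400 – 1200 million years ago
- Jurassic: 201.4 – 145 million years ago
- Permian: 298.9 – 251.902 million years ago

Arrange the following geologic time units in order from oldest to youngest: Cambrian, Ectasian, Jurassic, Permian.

Sorting by start age (descending Ma, since larger Ma = older): Ectasian began 1400, Cambrian began 538.8, Permian began 298.9, Jurassic began 201.4.

Ectasian, then Cambrian, then Permian, then Jurassic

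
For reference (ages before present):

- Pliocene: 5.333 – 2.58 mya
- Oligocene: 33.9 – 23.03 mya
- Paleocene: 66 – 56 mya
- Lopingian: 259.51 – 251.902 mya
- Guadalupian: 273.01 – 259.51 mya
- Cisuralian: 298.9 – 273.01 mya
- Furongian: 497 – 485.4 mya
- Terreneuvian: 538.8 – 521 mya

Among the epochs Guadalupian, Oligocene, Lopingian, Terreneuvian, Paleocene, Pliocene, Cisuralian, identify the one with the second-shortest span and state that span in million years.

Lopingian, 7.608 million years

Start − end for each: Guadalupian 273.01 − 259.51 = 13.5; Oligocene 33.9 − 23.03 = 10.87; Lopingian 259.51 − 251.902 = 7.608; Terreneuvian 538.8 − 521 = 17.8; Paleocene 66 − 56 = 10; Pliocene 5.333 − 2.58 = 2.753; Cisuralian 298.9 − 273.01 = 25.89.
Ranking these from shortest: Pliocene < Lopingian < Paleocene < Oligocene < Guadalupian < Terreneuvian < Cisuralian.
Position 2 in that ranking is Lopingian, which lasted 7.608 Myr.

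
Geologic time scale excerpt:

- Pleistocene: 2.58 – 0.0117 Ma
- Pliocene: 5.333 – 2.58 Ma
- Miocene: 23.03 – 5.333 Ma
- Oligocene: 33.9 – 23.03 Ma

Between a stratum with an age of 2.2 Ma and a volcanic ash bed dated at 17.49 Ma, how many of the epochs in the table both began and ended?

1

The older date is 17.49 Ma and the younger is 2.2 Ma.
Epochs with start < 17.49 and end > 2.2 Ma: Pliocene (5.333–2.58).
That is 1 complete epoch.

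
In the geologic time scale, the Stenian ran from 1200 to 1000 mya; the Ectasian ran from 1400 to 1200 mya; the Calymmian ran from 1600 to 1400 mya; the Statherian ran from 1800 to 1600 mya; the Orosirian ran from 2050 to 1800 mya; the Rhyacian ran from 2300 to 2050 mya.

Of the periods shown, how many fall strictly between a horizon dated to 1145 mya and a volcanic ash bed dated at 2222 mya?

The older date is 2222 Ma and the younger is 1145 Ma.
Periods with start < 2222 and end > 1145 Ma: Orosirian (2050–1800), Statherian (1800–1600), Calymmian (1600–1400), Ectasian (1400–1200).
That is 4 complete periods.

4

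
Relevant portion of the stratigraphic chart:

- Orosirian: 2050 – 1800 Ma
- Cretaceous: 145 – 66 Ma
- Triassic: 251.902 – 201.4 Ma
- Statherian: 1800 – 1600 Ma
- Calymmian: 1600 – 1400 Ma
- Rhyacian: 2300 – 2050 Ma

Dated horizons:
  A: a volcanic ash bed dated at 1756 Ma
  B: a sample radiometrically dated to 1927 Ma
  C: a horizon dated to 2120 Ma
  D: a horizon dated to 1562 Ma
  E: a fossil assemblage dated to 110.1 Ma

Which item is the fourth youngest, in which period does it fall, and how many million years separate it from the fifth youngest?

B, in the Orosirian; 193 million years to C

Smaller Ma means younger, so youngest first: E 110.1 < D 1562 < A 1756 < B 1927 < C 2120.
Counting 4 along gives B (1927 Ma); the excerpt puts that inside the Orosirian, 2050–1800 Ma.
Next in line is C (2120 Ma), and 2120 − 1927 = 193 Myr.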